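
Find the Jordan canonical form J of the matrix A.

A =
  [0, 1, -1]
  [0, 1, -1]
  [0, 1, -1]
J_2(0) ⊕ J_1(0)

The characteristic polynomial is
  det(x·I − A) = x^3

Eigenvalues and multiplicities (the geometric multiplicity of λ is n − rank(A − λI), which equals the number of Jordan blocks for λ):
  λ = 0: algebraic multiplicity = 3, geometric multiplicity = 2

Determining the block sizes for each eigenvalue:
  λ = 0: 2 blocks summing to 3 forces exactly one block of size 2 and the rest size 1 → block sizes [2, 1]

Assembling the blocks gives a Jordan form
J =
  [0, 1, 0]
  [0, 0, 0]
  [0, 0, 0]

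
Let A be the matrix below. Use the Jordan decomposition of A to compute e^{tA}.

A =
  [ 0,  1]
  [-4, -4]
e^{tA} =
  [2*t*exp(-2*t) + exp(-2*t), t*exp(-2*t)]
  [-4*t*exp(-2*t), -2*t*exp(-2*t) + exp(-2*t)]

Strategy: write A = P · J · P⁻¹ where J is a Jordan canonical form, so e^{tA} = P · e^{tJ} · P⁻¹, and e^{tJ} can be computed block-by-block.

A has Jordan form
J =
  [-2,  1]
  [ 0, -2]
(up to reordering of blocks).

Per-block formulas:
  For a 2×2 Jordan block J_2(-2): exp(t · J_2(-2)) = e^(-2t)·(I + t·N), where N is the 2×2 nilpotent shift.

After assembling e^{tJ} and conjugating by P, we get:

e^{tA} =
  [2*t*exp(-2*t) + exp(-2*t), t*exp(-2*t)]
  [-4*t*exp(-2*t), -2*t*exp(-2*t) + exp(-2*t)]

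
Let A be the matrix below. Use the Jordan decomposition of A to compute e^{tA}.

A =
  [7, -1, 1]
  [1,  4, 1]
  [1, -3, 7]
e^{tA} =
  [t^2*exp(6*t)/2 + t*exp(6*t) + exp(6*t), -t^2*exp(6*t) - t*exp(6*t), t^2*exp(6*t)/2 + t*exp(6*t)]
  [t*exp(6*t), -2*t*exp(6*t) + exp(6*t), t*exp(6*t)]
  [-t^2*exp(6*t)/2 + t*exp(6*t), t^2*exp(6*t) - 3*t*exp(6*t), -t^2*exp(6*t)/2 + t*exp(6*t) + exp(6*t)]

Strategy: write A = P · J · P⁻¹ where J is a Jordan canonical form, so e^{tA} = P · e^{tJ} · P⁻¹, and e^{tJ} can be computed block-by-block.

A has Jordan form
J =
  [6, 1, 0]
  [0, 6, 1]
  [0, 0, 6]
(up to reordering of blocks).

Per-block formulas:
  For a 3×3 Jordan block J_3(6): exp(t · J_3(6)) = e^(6t)·(I + t·N + (t^2/2)·N^2), where N is the 3×3 nilpotent shift.

After assembling e^{tJ} and conjugating by P, we get:

e^{tA} =
  [t^2*exp(6*t)/2 + t*exp(6*t) + exp(6*t), -t^2*exp(6*t) - t*exp(6*t), t^2*exp(6*t)/2 + t*exp(6*t)]
  [t*exp(6*t), -2*t*exp(6*t) + exp(6*t), t*exp(6*t)]
  [-t^2*exp(6*t)/2 + t*exp(6*t), t^2*exp(6*t) - 3*t*exp(6*t), -t^2*exp(6*t)/2 + t*exp(6*t) + exp(6*t)]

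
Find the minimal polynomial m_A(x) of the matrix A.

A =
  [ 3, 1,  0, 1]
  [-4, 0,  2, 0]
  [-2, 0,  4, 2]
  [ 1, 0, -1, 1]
x^3 - 6*x^2 + 12*x - 8

The characteristic polynomial is χ_A(x) = (x - 2)^4, so the eigenvalues are known. The minimal polynomial is
  m_A(x) = Π_λ (x − λ)^{k_λ}
where k_λ is the size of the *largest* Jordan block for λ (equivalently, the smallest k with (A − λI)^k v = 0 for every generalised eigenvector v of λ).

  λ = 2: largest Jordan block has size 3, contributing (x − 2)^3

So m_A(x) = (x - 2)^3 = x^3 - 6*x^2 + 12*x - 8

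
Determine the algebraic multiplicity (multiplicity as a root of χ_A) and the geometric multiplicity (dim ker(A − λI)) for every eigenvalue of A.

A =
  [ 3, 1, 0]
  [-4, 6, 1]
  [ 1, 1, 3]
λ = 4: alg = 3, geom = 1

Step 1 — factor the characteristic polynomial to read off the algebraic multiplicities:
  χ_A(x) = (x - 4)^3

Step 2 — compute geometric multiplicities via the rank-nullity identity g(λ) = n − rank(A − λI):
  rank(A − (4)·I) = 2, so dim ker(A − (4)·I) = n − 2 = 1

Summary:
  λ = 4: algebraic multiplicity = 3, geometric multiplicity = 1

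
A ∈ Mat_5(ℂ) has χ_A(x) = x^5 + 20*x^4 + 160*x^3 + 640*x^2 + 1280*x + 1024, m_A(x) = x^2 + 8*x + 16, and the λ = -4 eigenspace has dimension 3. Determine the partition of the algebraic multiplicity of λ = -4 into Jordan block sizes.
Block sizes for λ = -4: [2, 2, 1]

Step 1 — from the characteristic polynomial, algebraic multiplicity of λ = -4 is 5. From dim ker(A − (-4)·I) = 3, there are exactly 3 Jordan blocks for λ = -4.
Step 2 — from the minimal polynomial, the factor (x + 4)^2 tells us the largest block for λ = -4 has size 2.
Step 3 — with total size 5, 3 blocks, and largest block 2, the block sizes (in nonincreasing order) are [2, 2, 1].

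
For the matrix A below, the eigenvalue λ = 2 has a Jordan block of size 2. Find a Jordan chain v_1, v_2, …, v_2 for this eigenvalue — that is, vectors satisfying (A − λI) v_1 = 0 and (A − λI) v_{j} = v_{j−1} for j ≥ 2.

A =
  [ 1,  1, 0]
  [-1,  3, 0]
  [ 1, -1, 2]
A Jordan chain for λ = 2 of length 2:
v_1 = (-1, -1, 1)ᵀ
v_2 = (1, 0, 0)ᵀ

Let N = A − (2)·I. We want v_2 with N^2 v_2 = 0 but N^1 v_2 ≠ 0; then v_{j-1} := N · v_j for j = 2, …, 2.

Pick v_2 = (1, 0, 0)ᵀ.
Then v_1 = N · v_2 = (-1, -1, 1)ᵀ.

Sanity check: (A − (2)·I) v_1 = (0, 0, 0)ᵀ = 0. ✓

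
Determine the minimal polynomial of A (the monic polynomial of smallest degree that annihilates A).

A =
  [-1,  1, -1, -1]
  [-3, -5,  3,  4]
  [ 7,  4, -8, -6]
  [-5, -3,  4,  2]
x^3 + 9*x^2 + 27*x + 27

The characteristic polynomial is χ_A(x) = (x + 3)^4, so the eigenvalues are known. The minimal polynomial is
  m_A(x) = Π_λ (x − λ)^{k_λ}
where k_λ is the size of the *largest* Jordan block for λ (equivalently, the smallest k with (A − λI)^k v = 0 for every generalised eigenvector v of λ).

  λ = -3: largest Jordan block has size 3, contributing (x + 3)^3

So m_A(x) = (x + 3)^3 = x^3 + 9*x^2 + 27*x + 27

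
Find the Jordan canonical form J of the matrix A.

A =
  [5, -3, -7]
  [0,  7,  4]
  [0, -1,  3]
J_3(5)

The characteristic polynomial is
  det(x·I − A) = x^3 - 15*x^2 + 75*x - 125 = (x - 5)^3

Eigenvalues and multiplicities (the geometric multiplicity of λ is n − rank(A − λI), which equals the number of Jordan blocks for λ):
  λ = 5: algebraic multiplicity = 3, geometric multiplicity = 1

Determining the block sizes for each eigenvalue:
  λ = 5: one block (gm = 1), so the single block has size am = 3 → block sizes [3]

Assembling the blocks gives a Jordan form
J =
  [5, 1, 0]
  [0, 5, 1]
  [0, 0, 5]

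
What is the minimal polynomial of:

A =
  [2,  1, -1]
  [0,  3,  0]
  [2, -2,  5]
x^2 - 7*x + 12

The characteristic polynomial is χ_A(x) = (x - 4)*(x - 3)^2, so the eigenvalues are known. The minimal polynomial is
  m_A(x) = Π_λ (x − λ)^{k_λ}
where k_λ is the size of the *largest* Jordan block for λ (equivalently, the smallest k with (A − λI)^k v = 0 for every generalised eigenvector v of λ).

  λ = 3: largest Jordan block has size 1, contributing (x − 3)
  λ = 4: largest Jordan block has size 1, contributing (x − 4)

So m_A(x) = (x - 4)*(x - 3) = x^2 - 7*x + 12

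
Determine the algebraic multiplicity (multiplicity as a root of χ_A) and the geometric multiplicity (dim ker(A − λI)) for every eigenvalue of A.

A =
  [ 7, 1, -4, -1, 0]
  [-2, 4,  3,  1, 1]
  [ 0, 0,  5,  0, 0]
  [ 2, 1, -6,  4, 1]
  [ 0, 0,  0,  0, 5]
λ = 5: alg = 5, geom = 2

Step 1 — factor the characteristic polynomial to read off the algebraic multiplicities:
  χ_A(x) = (x - 5)^5

Step 2 — compute geometric multiplicities via the rank-nullity identity g(λ) = n − rank(A − λI):
  rank(A − (5)·I) = 3, so dim ker(A − (5)·I) = n − 3 = 2

Summary:
  λ = 5: algebraic multiplicity = 5, geometric multiplicity = 2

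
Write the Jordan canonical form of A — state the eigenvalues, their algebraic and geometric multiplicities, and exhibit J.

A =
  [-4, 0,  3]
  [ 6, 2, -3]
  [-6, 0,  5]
J_1(-1) ⊕ J_1(2) ⊕ J_1(2)

The characteristic polynomial is
  det(x·I − A) = x^3 - 3*x^2 + 4 = (x - 2)^2*(x + 1)

Eigenvalues and multiplicities (the geometric multiplicity of λ is n − rank(A − λI), which equals the number of Jordan blocks for λ):
  λ = -1: algebraic multiplicity = 1, geometric multiplicity = 1
  λ = 2: algebraic multiplicity = 2, geometric multiplicity = 2

Determining the block sizes for each eigenvalue:
  λ = -1: one block (gm = 1), so the single block has size am = 1 → block sizes [1]
  λ = 2: gm = am = 2, so every block has size 1 → block sizes [1, 1]

Assembling the blocks gives a Jordan form
J =
  [-1, 0, 0]
  [ 0, 2, 0]
  [ 0, 0, 2]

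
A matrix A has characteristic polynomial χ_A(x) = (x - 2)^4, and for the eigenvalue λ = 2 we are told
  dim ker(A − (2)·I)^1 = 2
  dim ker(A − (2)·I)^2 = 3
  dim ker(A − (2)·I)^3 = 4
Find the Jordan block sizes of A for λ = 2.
Block sizes for λ = 2: [3, 1]

From the dimensions of kernels of powers, the number of Jordan blocks of size at least j is d_j − d_{j−1} where d_j = dim ker(N^j) (with d_0 = 0). Computing the differences gives [2, 1, 1].
The number of blocks of size exactly k is (#blocks of size ≥ k) − (#blocks of size ≥ k + 1), so the partition is: 1 block(s) of size 1, 1 block(s) of size 3.
In nonincreasing order the block sizes are [3, 1].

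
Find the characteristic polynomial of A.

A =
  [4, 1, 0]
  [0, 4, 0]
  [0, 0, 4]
x^3 - 12*x^2 + 48*x - 64

Expanding det(x·I − A) (e.g. by cofactor expansion or by noting that A is similar to its Jordan form J, which has the same characteristic polynomial as A) gives
  χ_A(x) = x^3 - 12*x^2 + 48*x - 64
which factors as (x - 4)^3. The eigenvalues (with algebraic multiplicities) are λ = 4 with multiplicity 3.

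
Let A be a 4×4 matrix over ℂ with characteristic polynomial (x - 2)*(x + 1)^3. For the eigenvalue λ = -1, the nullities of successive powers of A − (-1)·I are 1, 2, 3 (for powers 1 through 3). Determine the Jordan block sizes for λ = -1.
Block sizes for λ = -1: [3]

From the dimensions of kernels of powers, the number of Jordan blocks of size at least j is d_j − d_{j−1} where d_j = dim ker(N^j) (with d_0 = 0). Computing the differences gives [1, 1, 1].
The number of blocks of size exactly k is (#blocks of size ≥ k) − (#blocks of size ≥ k + 1), so the partition is: 1 block(s) of size 3.
In nonincreasing order the block sizes are [3].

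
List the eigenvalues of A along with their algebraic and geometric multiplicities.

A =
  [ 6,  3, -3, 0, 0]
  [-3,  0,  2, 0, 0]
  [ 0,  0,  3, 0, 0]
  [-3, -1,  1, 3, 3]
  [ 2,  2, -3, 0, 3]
λ = 3: alg = 5, geom = 2

Step 1 — factor the characteristic polynomial to read off the algebraic multiplicities:
  χ_A(x) = (x - 3)^5

Step 2 — compute geometric multiplicities via the rank-nullity identity g(λ) = n − rank(A − λI):
  rank(A − (3)·I) = 3, so dim ker(A − (3)·I) = n − 3 = 2

Summary:
  λ = 3: algebraic multiplicity = 5, geometric multiplicity = 2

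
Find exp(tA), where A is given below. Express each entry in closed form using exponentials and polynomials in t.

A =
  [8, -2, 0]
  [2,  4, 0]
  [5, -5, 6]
e^{tA} =
  [2*t*exp(6*t) + exp(6*t), -2*t*exp(6*t), 0]
  [2*t*exp(6*t), -2*t*exp(6*t) + exp(6*t), 0]
  [5*t*exp(6*t), -5*t*exp(6*t), exp(6*t)]

Strategy: write A = P · J · P⁻¹ where J is a Jordan canonical form, so e^{tA} = P · e^{tJ} · P⁻¹, and e^{tJ} can be computed block-by-block.

A has Jordan form
J =
  [6, 1, 0]
  [0, 6, 0]
  [0, 0, 6]
(up to reordering of blocks).

Per-block formulas:
  For a 2×2 Jordan block J_2(6): exp(t · J_2(6)) = e^(6t)·(I + t·N), where N is the 2×2 nilpotent shift.
  For a 1×1 block at λ = 6: exp(t · [6]) = [e^(6t)].

After assembling e^{tJ} and conjugating by P, we get:

e^{tA} =
  [2*t*exp(6*t) + exp(6*t), -2*t*exp(6*t), 0]
  [2*t*exp(6*t), -2*t*exp(6*t) + exp(6*t), 0]
  [5*t*exp(6*t), -5*t*exp(6*t), exp(6*t)]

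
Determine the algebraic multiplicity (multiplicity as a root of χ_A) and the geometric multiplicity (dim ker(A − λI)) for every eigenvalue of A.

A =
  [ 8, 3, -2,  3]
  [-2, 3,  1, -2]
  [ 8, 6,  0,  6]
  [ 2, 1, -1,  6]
λ = 4: alg = 3, geom = 2; λ = 5: alg = 1, geom = 1

Step 1 — factor the characteristic polynomial to read off the algebraic multiplicities:
  χ_A(x) = (x - 5)*(x - 4)^3

Step 2 — compute geometric multiplicities via the rank-nullity identity g(λ) = n − rank(A − λI):
  rank(A − (4)·I) = 2, so dim ker(A − (4)·I) = n − 2 = 2
  rank(A − (5)·I) = 3, so dim ker(A − (5)·I) = n − 3 = 1

Summary:
  λ = 4: algebraic multiplicity = 3, geometric multiplicity = 2
  λ = 5: algebraic multiplicity = 1, geometric multiplicity = 1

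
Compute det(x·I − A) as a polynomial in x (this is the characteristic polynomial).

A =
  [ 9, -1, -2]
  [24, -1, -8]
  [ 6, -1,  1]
x^3 - 9*x^2 + 27*x - 27

Expanding det(x·I − A) (e.g. by cofactor expansion or by noting that A is similar to its Jordan form J, which has the same characteristic polynomial as A) gives
  χ_A(x) = x^3 - 9*x^2 + 27*x - 27
which factors as (x - 3)^3. The eigenvalues (with algebraic multiplicities) are λ = 3 with multiplicity 3.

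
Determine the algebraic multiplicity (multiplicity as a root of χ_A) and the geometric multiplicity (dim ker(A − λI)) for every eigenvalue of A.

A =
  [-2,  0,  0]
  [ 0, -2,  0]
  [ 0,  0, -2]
λ = -2: alg = 3, geom = 3

Step 1 — factor the characteristic polynomial to read off the algebraic multiplicities:
  χ_A(x) = (x + 2)^3

Step 2 — compute geometric multiplicities via the rank-nullity identity g(λ) = n − rank(A − λI):
  rank(A − (-2)·I) = 0, so dim ker(A − (-2)·I) = n − 0 = 3

Summary:
  λ = -2: algebraic multiplicity = 3, geometric multiplicity = 3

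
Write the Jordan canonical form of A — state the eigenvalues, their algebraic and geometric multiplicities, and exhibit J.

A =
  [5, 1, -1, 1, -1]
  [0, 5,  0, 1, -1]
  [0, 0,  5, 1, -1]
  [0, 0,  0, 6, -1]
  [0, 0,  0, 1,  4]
J_2(5) ⊕ J_2(5) ⊕ J_1(5)

The characteristic polynomial is
  det(x·I − A) = x^5 - 25*x^4 + 250*x^3 - 1250*x^2 + 3125*x - 3125 = (x - 5)^5

Eigenvalues and multiplicities (the geometric multiplicity of λ is n − rank(A − λI), which equals the number of Jordan blocks for λ):
  λ = 5: algebraic multiplicity = 5, geometric multiplicity = 3

Determining the block sizes for each eigenvalue:
  λ = 5: with am = 5 and gm = 3, the partition is not yet determined (e.g. several partitions of 5 into 3 parts exist). Let N = A − (5)·I. Computing rank(N^1) = 2, rank(N^2) = 0; the number of blocks of size ≥ j is rank(N^{j−1}) − rank(N^j), giving [3, 2]. So we have 2 block(s) of size 2, 1 block(s) of size 1 → block sizes [2, 2, 1]

Assembling the blocks gives a Jordan form
J =
  [5, 1, 0, 0, 0]
  [0, 5, 0, 0, 0]
  [0, 0, 5, 1, 0]
  [0, 0, 0, 5, 0]
  [0, 0, 0, 0, 5]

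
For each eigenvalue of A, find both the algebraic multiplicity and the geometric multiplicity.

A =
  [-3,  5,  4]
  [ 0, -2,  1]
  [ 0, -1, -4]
λ = -3: alg = 3, geom = 1

Step 1 — factor the characteristic polynomial to read off the algebraic multiplicities:
  χ_A(x) = (x + 3)^3

Step 2 — compute geometric multiplicities via the rank-nullity identity g(λ) = n − rank(A − λI):
  rank(A − (-3)·I) = 2, so dim ker(A − (-3)·I) = n − 2 = 1

Summary:
  λ = -3: algebraic multiplicity = 3, geometric multiplicity = 1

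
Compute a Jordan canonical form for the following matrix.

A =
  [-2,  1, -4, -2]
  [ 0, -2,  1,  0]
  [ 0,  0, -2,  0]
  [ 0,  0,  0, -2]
J_3(-2) ⊕ J_1(-2)

The characteristic polynomial is
  det(x·I − A) = x^4 + 8*x^3 + 24*x^2 + 32*x + 16 = (x + 2)^4

Eigenvalues and multiplicities (the geometric multiplicity of λ is n − rank(A − λI), which equals the number of Jordan blocks for λ):
  λ = -2: algebraic multiplicity = 4, geometric multiplicity = 2

Determining the block sizes for each eigenvalue:
  λ = -2: with am = 4 and gm = 2, the partition is not yet determined (e.g. several partitions of 4 into 2 parts exist). Let N = A − (-2)·I. Computing rank(N^1) = 2, rank(N^2) = 1, rank(N^3) = 0; the number of blocks of size ≥ j is rank(N^{j−1}) − rank(N^j), giving [2, 1, 1]. So we have 1 block(s) of size 3, 1 block(s) of size 1 → block sizes [3, 1]

Assembling the blocks gives a Jordan form
J =
  [-2,  1,  0,  0]
  [ 0, -2,  1,  0]
  [ 0,  0, -2,  0]
  [ 0,  0,  0, -2]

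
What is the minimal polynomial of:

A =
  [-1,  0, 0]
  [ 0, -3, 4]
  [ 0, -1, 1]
x^2 + 2*x + 1

The characteristic polynomial is χ_A(x) = (x + 1)^3, so the eigenvalues are known. The minimal polynomial is
  m_A(x) = Π_λ (x − λ)^{k_λ}
where k_λ is the size of the *largest* Jordan block for λ (equivalently, the smallest k with (A − λI)^k v = 0 for every generalised eigenvector v of λ).

  λ = -1: largest Jordan block has size 2, contributing (x + 1)^2

So m_A(x) = (x + 1)^2 = x^2 + 2*x + 1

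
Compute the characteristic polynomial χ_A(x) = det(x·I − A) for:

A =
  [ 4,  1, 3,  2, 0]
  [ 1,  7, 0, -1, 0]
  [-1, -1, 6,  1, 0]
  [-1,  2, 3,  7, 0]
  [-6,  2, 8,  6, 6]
x^5 - 30*x^4 + 360*x^3 - 2160*x^2 + 6480*x - 7776

Expanding det(x·I − A) (e.g. by cofactor expansion or by noting that A is similar to its Jordan form J, which has the same characteristic polynomial as A) gives
  χ_A(x) = x^5 - 30*x^4 + 360*x^3 - 2160*x^2 + 6480*x - 7776
which factors as (x - 6)^5. The eigenvalues (with algebraic multiplicities) are λ = 6 with multiplicity 5.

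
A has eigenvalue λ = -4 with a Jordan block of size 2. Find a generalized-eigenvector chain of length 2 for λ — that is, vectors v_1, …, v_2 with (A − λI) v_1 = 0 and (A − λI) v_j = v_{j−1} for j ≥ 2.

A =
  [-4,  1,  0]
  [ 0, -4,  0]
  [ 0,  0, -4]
A Jordan chain for λ = -4 of length 2:
v_1 = (1, 0, 0)ᵀ
v_2 = (0, 1, 0)ᵀ

Let N = A − (-4)·I. We want v_2 with N^2 v_2 = 0 but N^1 v_2 ≠ 0; then v_{j-1} := N · v_j for j = 2, …, 2.

Pick v_2 = (0, 1, 0)ᵀ.
Then v_1 = N · v_2 = (1, 0, 0)ᵀ.

Sanity check: (A − (-4)·I) v_1 = (0, 0, 0)ᵀ = 0. ✓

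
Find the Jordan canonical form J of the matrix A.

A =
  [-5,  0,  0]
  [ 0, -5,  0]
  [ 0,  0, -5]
J_1(-5) ⊕ J_1(-5) ⊕ J_1(-5)

The characteristic polynomial is
  det(x·I − A) = x^3 + 15*x^2 + 75*x + 125 = (x + 5)^3

Eigenvalues and multiplicities (the geometric multiplicity of λ is n − rank(A − λI), which equals the number of Jordan blocks for λ):
  λ = -5: algebraic multiplicity = 3, geometric multiplicity = 3

Determining the block sizes for each eigenvalue:
  λ = -5: gm = am = 3, so every block has size 1 → block sizes [1, 1, 1]

Assembling the blocks gives a Jordan form
J =
  [-5,  0,  0]
  [ 0, -5,  0]
  [ 0,  0, -5]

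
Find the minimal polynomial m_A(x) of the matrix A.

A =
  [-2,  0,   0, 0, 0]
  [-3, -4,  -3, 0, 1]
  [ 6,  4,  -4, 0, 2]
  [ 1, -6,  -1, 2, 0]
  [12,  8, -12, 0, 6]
x^4 - 8*x^2 + 16

The characteristic polynomial is χ_A(x) = (x - 2)^2*(x + 2)^3, so the eigenvalues are known. The minimal polynomial is
  m_A(x) = Π_λ (x − λ)^{k_λ}
where k_λ is the size of the *largest* Jordan block for λ (equivalently, the smallest k with (A − λI)^k v = 0 for every generalised eigenvector v of λ).

  λ = -2: largest Jordan block has size 2, contributing (x + 2)^2
  λ = 2: largest Jordan block has size 2, contributing (x − 2)^2

So m_A(x) = (x - 2)^2*(x + 2)^2 = x^4 - 8*x^2 + 16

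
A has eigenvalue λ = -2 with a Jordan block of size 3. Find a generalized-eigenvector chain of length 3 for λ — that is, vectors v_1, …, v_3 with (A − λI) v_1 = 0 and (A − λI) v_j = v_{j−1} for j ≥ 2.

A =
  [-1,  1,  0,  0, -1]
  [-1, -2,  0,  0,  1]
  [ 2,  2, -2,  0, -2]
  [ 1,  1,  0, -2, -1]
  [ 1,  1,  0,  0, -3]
A Jordan chain for λ = -2 of length 3:
v_1 = (-1, 0, -2, -1, -1)ᵀ
v_2 = (1, -1, 2, 1, 1)ᵀ
v_3 = (1, 0, 0, 0, 0)ᵀ

Let N = A − (-2)·I. We want v_3 with N^3 v_3 = 0 but N^2 v_3 ≠ 0; then v_{j-1} := N · v_j for j = 3, …, 2.

Pick v_3 = (1, 0, 0, 0, 0)ᵀ.
Then v_2 = N · v_3 = (1, -1, 2, 1, 1)ᵀ.
Then v_1 = N · v_2 = (-1, 0, -2, -1, -1)ᵀ.

Sanity check: (A − (-2)·I) v_1 = (0, 0, 0, 0, 0)ᵀ = 0. ✓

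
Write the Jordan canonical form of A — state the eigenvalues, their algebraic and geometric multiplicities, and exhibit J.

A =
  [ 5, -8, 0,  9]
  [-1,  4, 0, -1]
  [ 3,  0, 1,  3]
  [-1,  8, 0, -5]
J_1(-4) ⊕ J_1(1) ⊕ J_2(4)

The characteristic polynomial is
  det(x·I − A) = x^4 - 5*x^3 - 12*x^2 + 80*x - 64 = (x - 4)^2*(x - 1)*(x + 4)

Eigenvalues and multiplicities (the geometric multiplicity of λ is n − rank(A − λI), which equals the number of Jordan blocks for λ):
  λ = -4: algebraic multiplicity = 1, geometric multiplicity = 1
  λ = 1: algebraic multiplicity = 1, geometric multiplicity = 1
  λ = 4: algebraic multiplicity = 2, geometric multiplicity = 1

Determining the block sizes for each eigenvalue:
  λ = -4: one block (gm = 1), so the single block has size am = 1 → block sizes [1]
  λ = 1: one block (gm = 1), so the single block has size am = 1 → block sizes [1]
  λ = 4: one block (gm = 1), so the single block has size am = 2 → block sizes [2]

Assembling the blocks gives a Jordan form
J =
  [-4, 0, 0, 0]
  [ 0, 1, 0, 0]
  [ 0, 0, 4, 1]
  [ 0, 0, 0, 4]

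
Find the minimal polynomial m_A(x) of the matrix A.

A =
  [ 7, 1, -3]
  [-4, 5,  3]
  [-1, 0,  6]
x^3 - 18*x^2 + 108*x - 216

The characteristic polynomial is χ_A(x) = (x - 6)^3, so the eigenvalues are known. The minimal polynomial is
  m_A(x) = Π_λ (x − λ)^{k_λ}
where k_λ is the size of the *largest* Jordan block for λ (equivalently, the smallest k with (A − λI)^k v = 0 for every generalised eigenvector v of λ).

  λ = 6: largest Jordan block has size 3, contributing (x − 6)^3

So m_A(x) = (x - 6)^3 = x^3 - 18*x^2 + 108*x - 216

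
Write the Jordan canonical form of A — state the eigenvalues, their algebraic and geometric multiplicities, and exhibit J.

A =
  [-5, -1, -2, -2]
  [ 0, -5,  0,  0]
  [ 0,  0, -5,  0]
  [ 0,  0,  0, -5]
J_2(-5) ⊕ J_1(-5) ⊕ J_1(-5)

The characteristic polynomial is
  det(x·I − A) = x^4 + 20*x^3 + 150*x^2 + 500*x + 625 = (x + 5)^4

Eigenvalues and multiplicities (the geometric multiplicity of λ is n − rank(A − λI), which equals the number of Jordan blocks for λ):
  λ = -5: algebraic multiplicity = 4, geometric multiplicity = 3

Determining the block sizes for each eigenvalue:
  λ = -5: 3 blocks summing to 4 forces exactly one block of size 2 and the rest size 1 → block sizes [2, 1, 1]

Assembling the blocks gives a Jordan form
J =
  [-5,  1,  0,  0]
  [ 0, -5,  0,  0]
  [ 0,  0, -5,  0]
  [ 0,  0,  0, -5]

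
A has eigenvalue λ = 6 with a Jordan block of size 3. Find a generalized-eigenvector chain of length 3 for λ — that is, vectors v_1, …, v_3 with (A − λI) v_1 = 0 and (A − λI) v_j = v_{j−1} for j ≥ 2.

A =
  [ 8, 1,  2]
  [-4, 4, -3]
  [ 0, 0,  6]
A Jordan chain for λ = 6 of length 3:
v_1 = (1, -2, 0)ᵀ
v_2 = (2, -3, 0)ᵀ
v_3 = (0, 0, 1)ᵀ

Let N = A − (6)·I. We want v_3 with N^3 v_3 = 0 but N^2 v_3 ≠ 0; then v_{j-1} := N · v_j for j = 3, …, 2.

Pick v_3 = (0, 0, 1)ᵀ.
Then v_2 = N · v_3 = (2, -3, 0)ᵀ.
Then v_1 = N · v_2 = (1, -2, 0)ᵀ.

Sanity check: (A − (6)·I) v_1 = (0, 0, 0)ᵀ = 0. ✓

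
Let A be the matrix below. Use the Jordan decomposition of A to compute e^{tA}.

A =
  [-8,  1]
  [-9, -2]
e^{tA} =
  [-3*t*exp(-5*t) + exp(-5*t), t*exp(-5*t)]
  [-9*t*exp(-5*t), 3*t*exp(-5*t) + exp(-5*t)]

Strategy: write A = P · J · P⁻¹ where J is a Jordan canonical form, so e^{tA} = P · e^{tJ} · P⁻¹, and e^{tJ} can be computed block-by-block.

A has Jordan form
J =
  [-5,  1]
  [ 0, -5]
(up to reordering of blocks).

Per-block formulas:
  For a 2×2 Jordan block J_2(-5): exp(t · J_2(-5)) = e^(-5t)·(I + t·N), where N is the 2×2 nilpotent shift.

After assembling e^{tJ} and conjugating by P, we get:

e^{tA} =
  [-3*t*exp(-5*t) + exp(-5*t), t*exp(-5*t)]
  [-9*t*exp(-5*t), 3*t*exp(-5*t) + exp(-5*t)]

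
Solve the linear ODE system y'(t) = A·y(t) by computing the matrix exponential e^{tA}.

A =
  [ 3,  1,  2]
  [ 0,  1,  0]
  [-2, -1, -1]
e^{tA} =
  [2*t*exp(t) + exp(t), t*exp(t), 2*t*exp(t)]
  [0, exp(t), 0]
  [-2*t*exp(t), -t*exp(t), -2*t*exp(t) + exp(t)]

Strategy: write A = P · J · P⁻¹ where J is a Jordan canonical form, so e^{tA} = P · e^{tJ} · P⁻¹, and e^{tJ} can be computed block-by-block.

A has Jordan form
J =
  [1, 1, 0]
  [0, 1, 0]
  [0, 0, 1]
(up to reordering of blocks).

Per-block formulas:
  For a 1×1 block at λ = 1: exp(t · [1]) = [e^(1t)].
  For a 2×2 Jordan block J_2(1): exp(t · J_2(1)) = e^(1t)·(I + t·N), where N is the 2×2 nilpotent shift.

After assembling e^{tJ} and conjugating by P, we get:

e^{tA} =
  [2*t*exp(t) + exp(t), t*exp(t), 2*t*exp(t)]
  [0, exp(t), 0]
  [-2*t*exp(t), -t*exp(t), -2*t*exp(t) + exp(t)]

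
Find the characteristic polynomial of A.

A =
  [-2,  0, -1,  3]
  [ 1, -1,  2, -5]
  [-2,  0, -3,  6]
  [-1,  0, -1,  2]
x^4 + 4*x^3 + 6*x^2 + 4*x + 1

Expanding det(x·I − A) (e.g. by cofactor expansion or by noting that A is similar to its Jordan form J, which has the same characteristic polynomial as A) gives
  χ_A(x) = x^4 + 4*x^3 + 6*x^2 + 4*x + 1
which factors as (x + 1)^4. The eigenvalues (with algebraic multiplicities) are λ = -1 with multiplicity 4.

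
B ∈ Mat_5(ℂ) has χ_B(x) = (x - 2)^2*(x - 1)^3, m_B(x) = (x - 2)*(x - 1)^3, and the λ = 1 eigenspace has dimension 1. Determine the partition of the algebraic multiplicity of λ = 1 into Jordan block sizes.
Block sizes for λ = 1: [3]

Step 1 — from the characteristic polynomial, algebraic multiplicity of λ = 1 is 3. From dim ker(B − (1)·I) = 1, there are exactly 1 Jordan blocks for λ = 1.
Step 2 — from the minimal polynomial, the factor (x − 1)^3 tells us the largest block for λ = 1 has size 3.
Step 3 — with total size 3, 1 blocks, and largest block 3, the block sizes (in nonincreasing order) are [3].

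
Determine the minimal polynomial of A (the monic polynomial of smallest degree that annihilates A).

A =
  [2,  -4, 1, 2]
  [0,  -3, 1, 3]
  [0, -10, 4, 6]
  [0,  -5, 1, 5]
x^2 - 4*x + 4

The characteristic polynomial is χ_A(x) = (x - 2)^4, so the eigenvalues are known. The minimal polynomial is
  m_A(x) = Π_λ (x − λ)^{k_λ}
where k_λ is the size of the *largest* Jordan block for λ (equivalently, the smallest k with (A − λI)^k v = 0 for every generalised eigenvector v of λ).

  λ = 2: largest Jordan block has size 2, contributing (x − 2)^2

So m_A(x) = (x - 2)^2 = x^2 - 4*x + 4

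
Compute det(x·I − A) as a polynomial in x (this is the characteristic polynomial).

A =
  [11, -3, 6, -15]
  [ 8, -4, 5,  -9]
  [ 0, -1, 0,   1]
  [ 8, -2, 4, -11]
x^4 + 4*x^3 + 6*x^2 + 4*x + 1

Expanding det(x·I − A) (e.g. by cofactor expansion or by noting that A is similar to its Jordan form J, which has the same characteristic polynomial as A) gives
  χ_A(x) = x^4 + 4*x^3 + 6*x^2 + 4*x + 1
which factors as (x + 1)^4. The eigenvalues (with algebraic multiplicities) are λ = -1 with multiplicity 4.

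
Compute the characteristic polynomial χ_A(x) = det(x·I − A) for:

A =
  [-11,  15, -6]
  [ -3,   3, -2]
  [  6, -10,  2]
x^3 + 6*x^2 + 12*x + 8

Expanding det(x·I − A) (e.g. by cofactor expansion or by noting that A is similar to its Jordan form J, which has the same characteristic polynomial as A) gives
  χ_A(x) = x^3 + 6*x^2 + 12*x + 8
which factors as (x + 2)^3. The eigenvalues (with algebraic multiplicities) are λ = -2 with multiplicity 3.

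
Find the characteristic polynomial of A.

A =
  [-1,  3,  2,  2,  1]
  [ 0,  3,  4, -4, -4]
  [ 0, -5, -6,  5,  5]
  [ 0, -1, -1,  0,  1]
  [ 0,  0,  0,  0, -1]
x^5 + 5*x^4 + 10*x^3 + 10*x^2 + 5*x + 1

Expanding det(x·I − A) (e.g. by cofactor expansion or by noting that A is similar to its Jordan form J, which has the same characteristic polynomial as A) gives
  χ_A(x) = x^5 + 5*x^4 + 10*x^3 + 10*x^2 + 5*x + 1
which factors as (x + 1)^5. The eigenvalues (with algebraic multiplicities) are λ = -1 with multiplicity 5.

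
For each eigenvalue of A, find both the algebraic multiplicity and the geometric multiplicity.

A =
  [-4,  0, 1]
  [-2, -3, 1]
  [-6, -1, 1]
λ = -2: alg = 3, geom = 1

Step 1 — factor the characteristic polynomial to read off the algebraic multiplicities:
  χ_A(x) = (x + 2)^3

Step 2 — compute geometric multiplicities via the rank-nullity identity g(λ) = n − rank(A − λI):
  rank(A − (-2)·I) = 2, so dim ker(A − (-2)·I) = n − 2 = 1

Summary:
  λ = -2: algebraic multiplicity = 3, geometric multiplicity = 1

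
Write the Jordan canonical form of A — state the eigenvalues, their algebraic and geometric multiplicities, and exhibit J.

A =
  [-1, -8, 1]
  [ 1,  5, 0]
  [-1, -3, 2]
J_3(2)

The characteristic polynomial is
  det(x·I − A) = x^3 - 6*x^2 + 12*x - 8 = (x - 2)^3

Eigenvalues and multiplicities (the geometric multiplicity of λ is n − rank(A − λI), which equals the number of Jordan blocks for λ):
  λ = 2: algebraic multiplicity = 3, geometric multiplicity = 1

Determining the block sizes for each eigenvalue:
  λ = 2: one block (gm = 1), so the single block has size am = 3 → block sizes [3]

Assembling the blocks gives a Jordan form
J =
  [2, 1, 0]
  [0, 2, 1]
  [0, 0, 2]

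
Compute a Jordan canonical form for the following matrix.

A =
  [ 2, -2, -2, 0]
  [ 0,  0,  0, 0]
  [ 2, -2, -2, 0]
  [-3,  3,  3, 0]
J_2(0) ⊕ J_1(0) ⊕ J_1(0)

The characteristic polynomial is
  det(x·I − A) = x^4

Eigenvalues and multiplicities (the geometric multiplicity of λ is n − rank(A − λI), which equals the number of Jordan blocks for λ):
  λ = 0: algebraic multiplicity = 4, geometric multiplicity = 3

Determining the block sizes for each eigenvalue:
  λ = 0: 3 blocks summing to 4 forces exactly one block of size 2 and the rest size 1 → block sizes [2, 1, 1]

Assembling the blocks gives a Jordan form
J =
  [0, 1, 0, 0]
  [0, 0, 0, 0]
  [0, 0, 0, 0]
  [0, 0, 0, 0]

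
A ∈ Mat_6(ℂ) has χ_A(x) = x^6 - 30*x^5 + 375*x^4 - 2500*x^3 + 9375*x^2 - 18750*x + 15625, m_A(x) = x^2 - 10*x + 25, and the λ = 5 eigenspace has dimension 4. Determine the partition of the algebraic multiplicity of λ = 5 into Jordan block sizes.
Block sizes for λ = 5: [2, 2, 1, 1]

Step 1 — from the characteristic polynomial, algebraic multiplicity of λ = 5 is 6. From dim ker(A − (5)·I) = 4, there are exactly 4 Jordan blocks for λ = 5.
Step 2 — from the minimal polynomial, the factor (x − 5)^2 tells us the largest block for λ = 5 has size 2.
Step 3 — with total size 6, 4 blocks, and largest block 2, the block sizes (in nonincreasing order) are [2, 2, 1, 1].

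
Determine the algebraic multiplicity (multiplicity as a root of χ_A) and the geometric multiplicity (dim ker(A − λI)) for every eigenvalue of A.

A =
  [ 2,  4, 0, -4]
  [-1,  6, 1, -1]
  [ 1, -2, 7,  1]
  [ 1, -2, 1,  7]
λ = 4: alg = 1, geom = 1; λ = 6: alg = 3, geom = 2

Step 1 — factor the characteristic polynomial to read off the algebraic multiplicities:
  χ_A(x) = (x - 6)^3*(x - 4)

Step 2 — compute geometric multiplicities via the rank-nullity identity g(λ) = n − rank(A − λI):
  rank(A − (4)·I) = 3, so dim ker(A − (4)·I) = n − 3 = 1
  rank(A − (6)·I) = 2, so dim ker(A − (6)·I) = n − 2 = 2

Summary:
  λ = 4: algebraic multiplicity = 1, geometric multiplicity = 1
  λ = 6: algebraic multiplicity = 3, geometric multiplicity = 2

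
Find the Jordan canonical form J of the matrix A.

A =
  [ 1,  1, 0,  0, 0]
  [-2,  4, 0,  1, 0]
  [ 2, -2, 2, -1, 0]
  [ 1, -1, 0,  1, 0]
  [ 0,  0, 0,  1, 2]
J_3(2) ⊕ J_1(2) ⊕ J_1(2)

The characteristic polynomial is
  det(x·I − A) = x^5 - 10*x^4 + 40*x^3 - 80*x^2 + 80*x - 32 = (x - 2)^5

Eigenvalues and multiplicities (the geometric multiplicity of λ is n − rank(A − λI), which equals the number of Jordan blocks for λ):
  λ = 2: algebraic multiplicity = 5, geometric multiplicity = 3

Determining the block sizes for each eigenvalue:
  λ = 2: with am = 5 and gm = 3, the partition is not yet determined (e.g. several partitions of 5 into 3 parts exist). Let N = A − (2)·I. Computing rank(N^1) = 2, rank(N^2) = 1, rank(N^3) = 0; the number of blocks of size ≥ j is rank(N^{j−1}) − rank(N^j), giving [3, 1, 1]. So we have 1 block(s) of size 3, 2 block(s) of size 1 → block sizes [3, 1, 1]

Assembling the blocks gives a Jordan form
J =
  [2, 1, 0, 0, 0]
  [0, 2, 1, 0, 0]
  [0, 0, 2, 0, 0]
  [0, 0, 0, 2, 0]
  [0, 0, 0, 0, 2]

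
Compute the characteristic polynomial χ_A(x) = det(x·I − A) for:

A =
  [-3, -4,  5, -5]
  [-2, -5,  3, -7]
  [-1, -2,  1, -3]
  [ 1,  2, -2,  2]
x^4 + 5*x^3 + 9*x^2 + 7*x + 2

Expanding det(x·I − A) (e.g. by cofactor expansion or by noting that A is similar to its Jordan form J, which has the same characteristic polynomial as A) gives
  χ_A(x) = x^4 + 5*x^3 + 9*x^2 + 7*x + 2
which factors as (x + 1)^3*(x + 2). The eigenvalues (with algebraic multiplicities) are λ = -2 with multiplicity 1, λ = -1 with multiplicity 3.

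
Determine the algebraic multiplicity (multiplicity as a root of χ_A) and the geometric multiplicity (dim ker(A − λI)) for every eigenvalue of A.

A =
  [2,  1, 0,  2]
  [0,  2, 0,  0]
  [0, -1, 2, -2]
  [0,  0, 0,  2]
λ = 2: alg = 4, geom = 3

Step 1 — factor the characteristic polynomial to read off the algebraic multiplicities:
  χ_A(x) = (x - 2)^4

Step 2 — compute geometric multiplicities via the rank-nullity identity g(λ) = n − rank(A − λI):
  rank(A − (2)·I) = 1, so dim ker(A − (2)·I) = n − 1 = 3

Summary:
  λ = 2: algebraic multiplicity = 4, geometric multiplicity = 3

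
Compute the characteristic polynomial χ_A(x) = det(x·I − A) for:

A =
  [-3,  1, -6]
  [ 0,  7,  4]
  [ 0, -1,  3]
x^3 - 7*x^2 - 5*x + 75

Expanding det(x·I − A) (e.g. by cofactor expansion or by noting that A is similar to its Jordan form J, which has the same characteristic polynomial as A) gives
  χ_A(x) = x^3 - 7*x^2 - 5*x + 75
which factors as (x - 5)^2*(x + 3). The eigenvalues (with algebraic multiplicities) are λ = -3 with multiplicity 1, λ = 5 with multiplicity 2.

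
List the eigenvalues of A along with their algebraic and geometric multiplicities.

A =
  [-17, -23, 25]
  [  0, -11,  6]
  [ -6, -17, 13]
λ = -5: alg = 3, geom = 1

Step 1 — factor the characteristic polynomial to read off the algebraic multiplicities:
  χ_A(x) = (x + 5)^3

Step 2 — compute geometric multiplicities via the rank-nullity identity g(λ) = n − rank(A − λI):
  rank(A − (-5)·I) = 2, so dim ker(A − (-5)·I) = n − 2 = 1

Summary:
  λ = -5: algebraic multiplicity = 3, geometric multiplicity = 1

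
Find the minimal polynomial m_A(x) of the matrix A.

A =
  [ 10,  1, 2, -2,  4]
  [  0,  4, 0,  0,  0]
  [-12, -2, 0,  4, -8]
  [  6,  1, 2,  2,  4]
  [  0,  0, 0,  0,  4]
x^2 - 8*x + 16

The characteristic polynomial is χ_A(x) = (x - 4)^5, so the eigenvalues are known. The minimal polynomial is
  m_A(x) = Π_λ (x − λ)^{k_λ}
where k_λ is the size of the *largest* Jordan block for λ (equivalently, the smallest k with (A − λI)^k v = 0 for every generalised eigenvector v of λ).

  λ = 4: largest Jordan block has size 2, contributing (x − 4)^2

So m_A(x) = (x - 4)^2 = x^2 - 8*x + 16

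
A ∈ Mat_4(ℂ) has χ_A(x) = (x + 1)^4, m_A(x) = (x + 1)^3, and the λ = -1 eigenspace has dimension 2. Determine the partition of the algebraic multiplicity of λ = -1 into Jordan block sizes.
Block sizes for λ = -1: [3, 1]

Step 1 — from the characteristic polynomial, algebraic multiplicity of λ = -1 is 4. From dim ker(A − (-1)·I) = 2, there are exactly 2 Jordan blocks for λ = -1.
Step 2 — from the minimal polynomial, the factor (x + 1)^3 tells us the largest block for λ = -1 has size 3.
Step 3 — with total size 4, 2 blocks, and largest block 3, the block sizes (in nonincreasing order) are [3, 1].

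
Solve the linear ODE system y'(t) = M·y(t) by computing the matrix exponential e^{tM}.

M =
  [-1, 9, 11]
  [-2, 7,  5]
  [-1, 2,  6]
e^{tM} =
  [-2*t^2*exp(4*t) - 5*t*exp(4*t) + exp(4*t), 2*t^2*exp(4*t) + 9*t*exp(4*t), 6*t^2*exp(4*t) + 11*t*exp(4*t)]
  [-t^2*exp(4*t)/2 - 2*t*exp(4*t), t^2*exp(4*t)/2 + 3*t*exp(4*t) + exp(4*t), 3*t^2*exp(4*t)/2 + 5*t*exp(4*t)]
  [-t^2*exp(4*t)/2 - t*exp(4*t), t^2*exp(4*t)/2 + 2*t*exp(4*t), 3*t^2*exp(4*t)/2 + 2*t*exp(4*t) + exp(4*t)]

Strategy: write M = P · J · P⁻¹ where J is a Jordan canonical form, so e^{tM} = P · e^{tJ} · P⁻¹, and e^{tJ} can be computed block-by-block.

M has Jordan form
J =
  [4, 1, 0]
  [0, 4, 1]
  [0, 0, 4]
(up to reordering of blocks).

Per-block formulas:
  For a 3×3 Jordan block J_3(4): exp(t · J_3(4)) = e^(4t)·(I + t·N + (t^2/2)·N^2), where N is the 3×3 nilpotent shift.

After assembling e^{tJ} and conjugating by P, we get:

e^{tM} =
  [-2*t^2*exp(4*t) - 5*t*exp(4*t) + exp(4*t), 2*t^2*exp(4*t) + 9*t*exp(4*t), 6*t^2*exp(4*t) + 11*t*exp(4*t)]
  [-t^2*exp(4*t)/2 - 2*t*exp(4*t), t^2*exp(4*t)/2 + 3*t*exp(4*t) + exp(4*t), 3*t^2*exp(4*t)/2 + 5*t*exp(4*t)]
  [-t^2*exp(4*t)/2 - t*exp(4*t), t^2*exp(4*t)/2 + 2*t*exp(4*t), 3*t^2*exp(4*t)/2 + 2*t*exp(4*t) + exp(4*t)]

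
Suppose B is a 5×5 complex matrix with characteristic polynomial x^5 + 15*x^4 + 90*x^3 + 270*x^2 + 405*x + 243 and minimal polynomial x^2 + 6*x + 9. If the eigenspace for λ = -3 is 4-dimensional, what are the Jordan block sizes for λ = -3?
Block sizes for λ = -3: [2, 1, 1, 1]

Step 1 — from the characteristic polynomial, algebraic multiplicity of λ = -3 is 5. From dim ker(B − (-3)·I) = 4, there are exactly 4 Jordan blocks for λ = -3.
Step 2 — from the minimal polynomial, the factor (x + 3)^2 tells us the largest block for λ = -3 has size 2.
Step 3 — with total size 5, 4 blocks, and largest block 2, the block sizes (in nonincreasing order) are [2, 1, 1, 1].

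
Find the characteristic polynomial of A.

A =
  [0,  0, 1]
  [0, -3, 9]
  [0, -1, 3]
x^3

Expanding det(x·I − A) (e.g. by cofactor expansion or by noting that A is similar to its Jordan form J, which has the same characteristic polynomial as A) gives
  χ_A(x) = x^3
which factors as x^3. The eigenvalues (with algebraic multiplicities) are λ = 0 with multiplicity 3.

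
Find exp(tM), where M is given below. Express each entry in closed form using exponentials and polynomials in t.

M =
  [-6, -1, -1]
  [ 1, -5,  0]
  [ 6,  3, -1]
e^{tM} =
  [-3*t^2*exp(-4*t)/2 - 2*t*exp(-4*t) + exp(-4*t), -t*exp(-4*t), -t^2*exp(-4*t)/2 - t*exp(-4*t)]
  [-3*t^2*exp(-4*t)/2 + t*exp(-4*t), -t*exp(-4*t) + exp(-4*t), -t^2*exp(-4*t)/2]
  [9*t^2*exp(-4*t)/2 + 6*t*exp(-4*t), 3*t*exp(-4*t), 3*t^2*exp(-4*t)/2 + 3*t*exp(-4*t) + exp(-4*t)]

Strategy: write M = P · J · P⁻¹ where J is a Jordan canonical form, so e^{tM} = P · e^{tJ} · P⁻¹, and e^{tJ} can be computed block-by-block.

M has Jordan form
J =
  [-4,  1,  0]
  [ 0, -4,  1]
  [ 0,  0, -4]
(up to reordering of blocks).

Per-block formulas:
  For a 3×3 Jordan block J_3(-4): exp(t · J_3(-4)) = e^(-4t)·(I + t·N + (t^2/2)·N^2), where N is the 3×3 nilpotent shift.

After assembling e^{tJ} and conjugating by P, we get:

e^{tM} =
  [-3*t^2*exp(-4*t)/2 - 2*t*exp(-4*t) + exp(-4*t), -t*exp(-4*t), -t^2*exp(-4*t)/2 - t*exp(-4*t)]
  [-3*t^2*exp(-4*t)/2 + t*exp(-4*t), -t*exp(-4*t) + exp(-4*t), -t^2*exp(-4*t)/2]
  [9*t^2*exp(-4*t)/2 + 6*t*exp(-4*t), 3*t*exp(-4*t), 3*t^2*exp(-4*t)/2 + 3*t*exp(-4*t) + exp(-4*t)]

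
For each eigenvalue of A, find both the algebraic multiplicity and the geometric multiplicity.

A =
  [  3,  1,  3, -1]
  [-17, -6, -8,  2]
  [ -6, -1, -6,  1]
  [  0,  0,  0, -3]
λ = -3: alg = 4, geom = 2

Step 1 — factor the characteristic polynomial to read off the algebraic multiplicities:
  χ_A(x) = (x + 3)^4

Step 2 — compute geometric multiplicities via the rank-nullity identity g(λ) = n − rank(A − λI):
  rank(A − (-3)·I) = 2, so dim ker(A − (-3)·I) = n − 2 = 2

Summary:
  λ = -3: algebraic multiplicity = 4, geometric multiplicity = 2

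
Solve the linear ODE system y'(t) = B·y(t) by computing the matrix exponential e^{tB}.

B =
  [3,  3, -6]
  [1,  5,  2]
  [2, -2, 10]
e^{tB} =
  [-3*t*exp(6*t) + exp(6*t), 3*t*exp(6*t), -6*t*exp(6*t)]
  [t*exp(6*t), -t*exp(6*t) + exp(6*t), 2*t*exp(6*t)]
  [2*t*exp(6*t), -2*t*exp(6*t), 4*t*exp(6*t) + exp(6*t)]

Strategy: write B = P · J · P⁻¹ where J is a Jordan canonical form, so e^{tB} = P · e^{tJ} · P⁻¹, and e^{tJ} can be computed block-by-block.

B has Jordan form
J =
  [6, 1, 0]
  [0, 6, 0]
  [0, 0, 6]
(up to reordering of blocks).

Per-block formulas:
  For a 2×2 Jordan block J_2(6): exp(t · J_2(6)) = e^(6t)·(I + t·N), where N is the 2×2 nilpotent shift.
  For a 1×1 block at λ = 6: exp(t · [6]) = [e^(6t)].

After assembling e^{tJ} and conjugating by P, we get:

e^{tB} =
  [-3*t*exp(6*t) + exp(6*t), 3*t*exp(6*t), -6*t*exp(6*t)]
  [t*exp(6*t), -t*exp(6*t) + exp(6*t), 2*t*exp(6*t)]
  [2*t*exp(6*t), -2*t*exp(6*t), 4*t*exp(6*t) + exp(6*t)]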